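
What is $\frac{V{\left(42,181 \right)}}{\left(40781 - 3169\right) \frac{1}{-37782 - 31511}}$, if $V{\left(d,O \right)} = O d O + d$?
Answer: $- \frac{23836861293}{9403} \approx -2.535 \cdot 10^{6}$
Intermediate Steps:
$V{\left(d,O \right)} = d + d O^{2}$ ($V{\left(d,O \right)} = d O^{2} + d = d + d O^{2}$)
$\frac{V{\left(42,181 \right)}}{\left(40781 - 3169\right) \frac{1}{-37782 - 31511}} = \frac{42 \left(1 + 181^{2}\right)}{\left(40781 - 3169\right) \frac{1}{-37782 - 31511}} = \frac{42 \left(1 + 32761\right)}{37612 \frac{1}{-69293}} = \frac{42 \cdot 32762}{37612 \left(- \frac{1}{69293}\right)} = \frac{1376004}{- \frac{37612}{69293}} = 1376004 \left(- \frac{69293}{37612}\right) = - \frac{23836861293}{9403}$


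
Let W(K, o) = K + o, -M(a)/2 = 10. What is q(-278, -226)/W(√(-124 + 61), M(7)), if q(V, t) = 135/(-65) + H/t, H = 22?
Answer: 63880/680147 + 9582*I*√7/680147 ≈ 0.093921 + 0.037274*I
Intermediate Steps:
M(a) = -20 (M(a) = -2*10 = -20)
q(V, t) = -27/13 + 22/t (q(V, t) = 135/(-65) + 22/t = 135*(-1/65) + 22/t = -27/13 + 22/t)
q(-278, -226)/W(√(-124 + 61), M(7)) = (-27/13 + 22/(-226))/(√(-124 + 61) - 20) = (-27/13 + 22*(-1/226))/(√(-63) - 20) = (-27/13 - 11/113)/(3*I*√7 - 20) = -3194/(1469*(-20 + 3*I*√7))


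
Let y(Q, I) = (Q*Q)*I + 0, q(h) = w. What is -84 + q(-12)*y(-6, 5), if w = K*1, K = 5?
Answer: 816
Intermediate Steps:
w = 5 (w = 5*1 = 5)
q(h) = 5
y(Q, I) = I*Q² (y(Q, I) = Q²*I + 0 = I*Q² + 0 = I*Q²)
-84 + q(-12)*y(-6, 5) = -84 + 5*(5*(-6)²) = -84 + 5*(5*36) = -84 + 5*180 = -84 + 900 = 816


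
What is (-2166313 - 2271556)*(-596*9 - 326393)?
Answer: 1472294105833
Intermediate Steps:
(-2166313 - 2271556)*(-596*9 - 326393) = -4437869*(-5364 - 326393) = -4437869*(-331757) = 1472294105833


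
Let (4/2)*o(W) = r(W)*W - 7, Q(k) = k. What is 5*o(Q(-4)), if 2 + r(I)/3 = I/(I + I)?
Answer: 55/2 ≈ 27.500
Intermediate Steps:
r(I) = -9/2 (r(I) = -6 + 3*(I/(I + I)) = -6 + 3*(I/((2*I))) = -6 + 3*(I*(1/(2*I))) = -6 + 3*(1/2) = -6 + 3/2 = -9/2)
o(W) = -7/2 - 9*W/4 (o(W) = (-9*W/2 - 7)/2 = (-7 - 9*W/2)/2 = -7/2 - 9*W/4)
5*o(Q(-4)) = 5*(-7/2 - 9/4*(-4)) = 5*(-7/2 + 9) = 5*(11/2) = 55/2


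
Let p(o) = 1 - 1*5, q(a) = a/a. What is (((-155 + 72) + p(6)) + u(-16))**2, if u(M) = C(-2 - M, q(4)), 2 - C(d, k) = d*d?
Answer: 78961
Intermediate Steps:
q(a) = 1
p(o) = -4 (p(o) = 1 - 5 = -4)
C(d, k) = 2 - d**2 (C(d, k) = 2 - d*d = 2 - d**2)
u(M) = 2 - (-2 - M)**2
(((-155 + 72) + p(6)) + u(-16))**2 = (((-155 + 72) - 4) + (2 - (2 - 16)**2))**2 = ((-83 - 4) + (2 - 1*(-14)**2))**2 = (-87 + (2 - 1*196))**2 = (-87 + (2 - 196))**2 = (-87 - 194)**2 = (-281)**2 = 78961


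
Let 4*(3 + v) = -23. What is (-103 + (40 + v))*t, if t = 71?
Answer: -20377/4 ≈ -5094.3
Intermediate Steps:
v = -35/4 (v = -3 + (¼)*(-23) = -3 - 23/4 = -35/4 ≈ -8.7500)
(-103 + (40 + v))*t = (-103 + (40 - 35/4))*71 = (-103 + 125/4)*71 = -287/4*71 = -20377/4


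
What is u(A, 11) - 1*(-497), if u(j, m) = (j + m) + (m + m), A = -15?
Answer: 515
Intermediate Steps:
u(j, m) = j + 3*m (u(j, m) = (j + m) + 2*m = j + 3*m)
u(A, 11) - 1*(-497) = (-15 + 3*11) - 1*(-497) = (-15 + 33) + 497 = 18 + 497 = 515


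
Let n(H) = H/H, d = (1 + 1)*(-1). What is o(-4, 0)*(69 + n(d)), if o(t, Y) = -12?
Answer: -840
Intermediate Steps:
d = -2 (d = 2*(-1) = -2)
n(H) = 1
o(-4, 0)*(69 + n(d)) = -12*(69 + 1) = -12*70 = -840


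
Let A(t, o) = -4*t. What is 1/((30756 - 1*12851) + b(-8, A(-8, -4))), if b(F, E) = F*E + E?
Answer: 1/17681 ≈ 5.6558e-5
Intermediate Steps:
b(F, E) = E + E*F (b(F, E) = E*F + E = E + E*F)
1/((30756 - 1*12851) + b(-8, A(-8, -4))) = 1/((30756 - 1*12851) + (-4*(-8))*(1 - 8)) = 1/((30756 - 12851) + 32*(-7)) = 1/(17905 - 224) = 1/17681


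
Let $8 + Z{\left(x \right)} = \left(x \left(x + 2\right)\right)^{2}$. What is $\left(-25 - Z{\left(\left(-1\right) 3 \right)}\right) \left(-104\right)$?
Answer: $2704$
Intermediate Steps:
$Z{\left(x \right)} = -8 + x^{2} \left(2 + x\right)^{2}$ ($Z{\left(x \right)} = -8 + \left(x \left(x + 2\right)\right)^{2} = -8 + \left(x \left(2 + x\right)\right)^{2} = -8 + x^{2} \left(2 + x\right)^{2}$)
$\left(-25 - Z{\left(\left(-1\right) 3 \right)}\right) \left(-104\right) = \left(-25 - \left(-8 + \left(\left(-1\right) 3\right)^{2} \left(2 - 3\right)^{2}\right)\right) \left(-104\right) = \left(-25 - \left(-8 + \left(-3\right)^{2} \left(2 - 3\right)^{2}\right)\right) \left(-104\right) = \left(-25 - \left(-8 + 9 \left(-1\right)^{2}\right)\right) \left(-104\right) = \left(-25 - \left(-8 + 9 \cdot 1\right)\right) \left(-104\right) = \left(-25 - \left(-8 + 9\right)\right) \left(-104\right) = \left(-25 - 1\right) \left(-104\right) = \left(-26\right) \left(-104\right) = 2704$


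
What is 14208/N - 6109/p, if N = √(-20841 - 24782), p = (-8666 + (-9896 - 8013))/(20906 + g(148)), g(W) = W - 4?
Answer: 5143778/1063 - 14208*I*√45623/45623 ≈ 4838.9 - 66.518*I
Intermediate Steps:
g(W) = -4 + W
p = -1063/842 (p = (-8666 + (-9896 - 8013))/(20906 + (-4 + 148)) = (-8666 - 17909)/(20906 + 144) = -26575/21050 = -26575*1/21050 = -1063/842 ≈ -1.2625)
N = I*√45623 (N = √(-45623) = I*√45623 ≈ 213.6*I)
14208/N - 6109/p = 14208/((I*√45623)) - 6109/(-1063/842) = 14208*(-I*√45623/45623) - 6109*(-842/1063) = -14208*I*√45623/45623 + 5143778/1063 = 5143778/1063 - 14208*I*√45623/45623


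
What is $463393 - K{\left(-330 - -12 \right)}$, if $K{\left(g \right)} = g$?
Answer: $463711$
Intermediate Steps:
$463393 - K{\left(-330 - -12 \right)} = 463393 - \left(-330 - -12\right) = 463393 - \left(-330 + 12\right) = 463393 - -318 = 463393 + 318 = 463711$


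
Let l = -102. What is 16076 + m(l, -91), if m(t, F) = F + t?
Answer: 15883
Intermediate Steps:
16076 + m(l, -91) = 16076 + (-91 - 102) = 16076 - 193 = 15883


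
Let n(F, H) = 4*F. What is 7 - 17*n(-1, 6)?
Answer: 75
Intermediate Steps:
7 - 17*n(-1, 6) = 7 - 68*(-1) = 7 - 17*(-4) = 7 + 68 = 75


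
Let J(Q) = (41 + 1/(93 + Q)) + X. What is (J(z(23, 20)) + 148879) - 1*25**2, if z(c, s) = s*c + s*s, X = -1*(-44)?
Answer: 141367068/953 ≈ 1.4834e+5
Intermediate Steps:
X = 44
z(c, s) = s**2 + c*s (z(c, s) = c*s + s**2 = s**2 + c*s)
J(Q) = 85 + 1/(93 + Q) (J(Q) = (41 + 1/(93 + Q)) + 44 = 85 + 1/(93 + Q))
(J(z(23, 20)) + 148879) - 1*25**2 = ((7906 + 85*(20*(23 + 20)))/(93 + 20*(23 + 20)) + 148879) - 1*25**2 = ((7906 + 85*(20*43))/(93 + 20*43) + 148879) - 1*625 = ((7906 + 85*860)/(93 + 860) + 148879) - 625 = ((7906 + 73100)/953 + 148879) - 625 = ((1/953)*81006 + 148879) - 625 = (81006/953 + 148879) - 625 = 141962693/953 - 625 = 141367068/953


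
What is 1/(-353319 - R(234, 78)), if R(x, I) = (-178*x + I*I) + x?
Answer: -1/317985 ≈ -3.1448e-6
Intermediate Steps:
R(x, I) = I² - 177*x (R(x, I) = (-178*x + I²) + x = (I² - 178*x) + x = I² - 177*x)
1/(-353319 - R(234, 78)) = 1/(-353319 - (78² - 177*234)) = 1/(-353319 - (6084 - 41418)) = 1/(-353319 - 1*(-35334)) = 1/(-353319 + 35334) = 1/(-317985) = -1/317985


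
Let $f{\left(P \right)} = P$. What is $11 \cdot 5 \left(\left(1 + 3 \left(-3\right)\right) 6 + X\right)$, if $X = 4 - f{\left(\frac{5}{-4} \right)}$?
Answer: $- \frac{9405}{4} \approx -2351.3$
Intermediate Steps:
$X = \frac{21}{4}$ ($X = 4 - \frac{5}{-4} = 4 - 5 \left(- \frac{1}{4}\right) = 4 - - \frac{5}{4} = 4 + \frac{5}{4} = \frac{21}{4} \approx 5.25$)
$11 \cdot 5 \left(\left(1 + 3 \left(-3\right)\right) 6 + X\right) = 11 \cdot 5 \left(\left(1 + 3 \left(-3\right)\right) 6 + \frac{21}{4}\right) = 55 \left(\left(1 - 9\right) 6 + \frac{21}{4}\right) = 55 \left(\left(-8\right) 6 + \frac{21}{4}\right) = 55 \left(-48 + \frac{21}{4}\right) = 55 \left(- \frac{171}{4}\right) = - \frac{9405}{4}$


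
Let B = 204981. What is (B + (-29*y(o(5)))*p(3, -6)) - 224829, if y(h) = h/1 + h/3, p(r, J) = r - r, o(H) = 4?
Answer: -19848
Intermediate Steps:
p(r, J) = 0
y(h) = 4*h/3 (y(h) = h*1 + h*(⅓) = h + h/3 = 4*h/3)
(B + (-29*y(o(5)))*p(3, -6)) - 224829 = (204981 - 116*4/3*0) - 224829 = (204981 - 29*16/3*0) - 224829 = (204981 - 464/3*0) - 224829 = (204981 + 0) - 224829 = 204981 - 224829 = -19848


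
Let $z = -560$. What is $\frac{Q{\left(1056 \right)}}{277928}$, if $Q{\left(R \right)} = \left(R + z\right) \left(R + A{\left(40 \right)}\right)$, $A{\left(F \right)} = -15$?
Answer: $\frac{64542}{34741} \approx 1.8578$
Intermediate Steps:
$Q{\left(R \right)} = \left(-560 + R\right) \left(-15 + R\right)$ ($Q{\left(R \right)} = \left(R - 560\right) \left(R - 15\right) = \left(-560 + R\right) \left(-15 + R\right)$)
$\frac{Q{\left(1056 \right)}}{277928} = \frac{8400 + 1056^{2} - 607200}{277928} = \left(8400 + 1115136 - 607200\right) \frac{1}{277928} = 516336 \cdot \frac{1}{277928} = \frac{64542}{34741}$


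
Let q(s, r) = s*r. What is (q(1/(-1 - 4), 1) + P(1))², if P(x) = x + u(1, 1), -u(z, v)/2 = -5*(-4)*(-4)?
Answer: 646416/25 ≈ 25857.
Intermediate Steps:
u(z, v) = 160 (u(z, v) = -2*(-5*(-4))*(-4) = -40*(-4) = -2*(-80) = 160)
P(x) = 160 + x (P(x) = x + 160 = 160 + x)
q(s, r) = r*s
(q(1/(-1 - 4), 1) + P(1))² = (1/(-1 - 4) + (160 + 1))² = (1/(-5) + 161)² = (1*(-⅕) + 161)² = (-⅕ + 161)² = (804/5)² = 646416/25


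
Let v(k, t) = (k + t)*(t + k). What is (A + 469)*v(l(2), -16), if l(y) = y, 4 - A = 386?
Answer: 17052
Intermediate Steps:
A = -382 (A = 4 - 1*386 = 4 - 386 = -382)
v(k, t) = (k + t)² (v(k, t) = (k + t)*(k + t) = (k + t)²)
(A + 469)*v(l(2), -16) = (-382 + 469)*(2 - 16)² = 87*(-14)² = 87*196 = 17052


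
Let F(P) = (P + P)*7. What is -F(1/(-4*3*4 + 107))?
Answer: -14/59 ≈ -0.23729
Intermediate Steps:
F(P) = 14*P (F(P) = (2*P)*7 = 14*P)
-F(1/(-4*3*4 + 107)) = -14/(-4*3*4 + 107) = -14/(-12*4 + 107) = -14/(-48 + 107) = -14/59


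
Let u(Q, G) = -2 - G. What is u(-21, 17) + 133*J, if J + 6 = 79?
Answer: 9690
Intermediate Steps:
J = 73 (J = -6 + 79 = 73)
u(-21, 17) + 133*J = (-2 - 1*17) + 133*73 = (-2 - 17) + 9709 = -19 + 9709 = 9690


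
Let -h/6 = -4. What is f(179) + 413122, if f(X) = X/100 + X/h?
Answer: 247878749/600 ≈ 4.1313e+5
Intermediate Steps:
h = 24 (h = -6*(-4) = 24)
f(X) = 31*X/600 (f(X) = X/100 + X/24 = 31*X/600)
f(179) + 413122 = (31/600)*179 + 413122 = 5549/600 + 413122 = 247878749/600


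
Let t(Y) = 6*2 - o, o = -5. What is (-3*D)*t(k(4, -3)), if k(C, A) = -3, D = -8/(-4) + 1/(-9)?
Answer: -289/3 ≈ -96.333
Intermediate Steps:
D = 17/9 (D = -8*(-1/4) + 1*(-1/9) = 2 - 1/9 = 17/9 ≈ 1.8889)
t(Y) = 17 (t(Y) = 6*2 - 1*(-5) = 12 + 5 = 17)
(-3*D)*t(k(4, -3)) = -3*17/9*17 = -17/3*17 = -289/3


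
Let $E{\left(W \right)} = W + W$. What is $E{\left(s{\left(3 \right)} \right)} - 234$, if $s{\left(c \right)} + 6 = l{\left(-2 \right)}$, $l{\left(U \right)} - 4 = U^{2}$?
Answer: $-230$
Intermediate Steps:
$l{\left(U \right)} = 4 + U^{2}$
$s{\left(c \right)} = 2$ ($s{\left(c \right)} = -6 + \left(4 + \left(-2\right)^{2}\right) = -6 + \left(4 + 4\right) = -6 + 8 = 2$)
$E{\left(W \right)} = 2 W$
$E{\left(s{\left(3 \right)} \right)} - 234 = 2 \cdot 2 - 234 = 4 - 234 = -230$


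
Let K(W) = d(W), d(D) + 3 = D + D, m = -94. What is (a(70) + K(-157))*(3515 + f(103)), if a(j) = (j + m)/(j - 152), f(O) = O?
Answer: -46979730/41 ≈ -1.1458e+6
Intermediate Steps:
d(D) = -3 + 2*D (d(D) = -3 + (D + D) = -3 + 2*D)
K(W) = -3 + 2*W
a(j) = (-94 + j)/(-152 + j) (a(j) = (j - 94)/(j - 152) = (-94 + j)/(-152 + j))
(a(70) + K(-157))*(3515 + f(103)) = ((-94 + 70)/(-152 + 70) + (-3 + 2*(-157)))*(3515 + 103) = (-24/(-82) + (-3 - 314))*3618 = (-1/82*(-24) - 317)*3618 = (12/41 - 317)*3618 = -12985/41*3618 = -46979730/41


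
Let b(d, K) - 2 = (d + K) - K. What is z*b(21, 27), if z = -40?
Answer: -920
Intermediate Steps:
b(d, K) = 2 + d (b(d, K) = 2 + ((d + K) - K) = 2 + ((K + d) - K) = 2 + d)
z*b(21, 27) = -40*(2 + 21) = -40*23 = -920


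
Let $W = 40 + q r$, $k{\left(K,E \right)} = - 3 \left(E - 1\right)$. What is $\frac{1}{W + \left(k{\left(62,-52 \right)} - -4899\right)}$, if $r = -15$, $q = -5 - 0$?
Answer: $\frac{1}{5173} \approx 0.00019331$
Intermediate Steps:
$k{\left(K,E \right)} = 3 - 3 E$ ($k{\left(K,E \right)} = - 3 \left(-1 + E\right) = 3 - 3 E$)
$q = -5$ ($q = -5 + 0 = -5$)
$W = 115$ ($W = 40 - -75 = 40 + 75 = 115$)
$\frac{1}{W + \left(k{\left(62,-52 \right)} - -4899\right)} = \frac{1}{115 + \left(\left(3 - -156\right) - -4899\right)} = \frac{1}{115 + \left(\left(3 + 156\right) + 4899\right)} = \frac{1}{115 + \left(159 + 4899\right)} = \frac{1}{115 + 5058} = \frac{1}{5173}$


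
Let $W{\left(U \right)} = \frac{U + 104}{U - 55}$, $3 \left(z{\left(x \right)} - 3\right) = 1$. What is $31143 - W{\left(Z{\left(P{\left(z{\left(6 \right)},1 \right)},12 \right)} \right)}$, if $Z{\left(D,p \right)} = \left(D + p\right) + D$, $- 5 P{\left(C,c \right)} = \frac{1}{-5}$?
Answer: $\frac{33419341}{1073} \approx 31146.0$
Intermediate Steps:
$z{\left(x \right)} = \frac{10}{3}$ ($z{\left(x \right)} = 3 + \frac{1}{3} \cdot 1 = 3 + \frac{1}{3} = \frac{10}{3}$)
$P{\left(C,c \right)} = \frac{1}{25}$ ($P{\left(C,c \right)} = - \frac{1}{5 \left(-5\right)} = \left(- \frac{1}{5}\right) \left(- \frac{1}{5}\right) = \frac{1}{25}$)
$Z{\left(D,p \right)} = p + 2 D$
$W{\left(U \right)} = \frac{104 + U}{-55 + U}$
$31143 - W{\left(Z{\left(P{\left(z{\left(6 \right)},1 \right)},12 \right)} \right)} = 31143 - \frac{104 + \left(12 + 2 \cdot \frac{1}{25}\right)}{-55 + \left(12 + 2 \cdot \frac{1}{25}\right)} = 31143 - \frac{104 + \left(12 + \frac{2}{25}\right)}{-55 + \left(12 + \frac{2}{25}\right)} = 31143 - \frac{104 + \frac{302}{25}}{-55 + \frac{302}{25}} = 31143 - \frac{1}{- \frac{1073}{25}} \cdot \frac{2902}{25} = 31143 - \left(- \frac{25}{1073}\right) \frac{2902}{25} = 31143 - - \frac{2902}{1073} = 31143 + \frac{2902}{1073} = \frac{33419341}{1073}$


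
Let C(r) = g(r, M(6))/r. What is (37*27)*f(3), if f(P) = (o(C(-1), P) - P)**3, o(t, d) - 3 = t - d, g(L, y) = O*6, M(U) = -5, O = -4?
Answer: 9251739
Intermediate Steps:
g(L, y) = -24 (g(L, y) = -4*6 = -24)
C(r) = -24/r
o(t, d) = 3 + t - d (o(t, d) = 3 + (t - d) = 3 + t - d)
f(P) = (27 - 2*P)**3 (f(P) = ((3 - 24/(-1) - P) - P)**3 = ((3 - 24*(-1) - P) - P)**3 = ((3 + 24 - P) - P)**3 = ((27 - P) - P)**3 = (27 - 2*P)**3)
(37*27)*f(3) = (37*27)*(-(-27 + 2*3)**3) = 999*(-(-27 + 6)**3) = 999*(-1*(-21)**3) = 999*(-1*(-9261)) = 999*9261 = 9251739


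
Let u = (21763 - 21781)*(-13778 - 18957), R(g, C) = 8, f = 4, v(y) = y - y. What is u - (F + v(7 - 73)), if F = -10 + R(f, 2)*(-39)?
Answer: 589552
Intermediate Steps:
v(y) = 0
u = 589230 (u = -18*(-32735) = 589230)
F = -322 (F = -10 + 8*(-39) = -10 - 312 = -322)
u - (F + v(7 - 73)) = 589230 - (-322 + 0) = 589230 - 1*(-322) = 589230 + 322 = 589552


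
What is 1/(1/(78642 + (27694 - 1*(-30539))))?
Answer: 136875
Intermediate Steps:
1/(1/(78642 + (27694 - 1*(-30539)))) = 1/(1/(78642 + (27694 + 30539))) = 1/(1/(78642 + 58233)) = 1/(1/136875) = 136875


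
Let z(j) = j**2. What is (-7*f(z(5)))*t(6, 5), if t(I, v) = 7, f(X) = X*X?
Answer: -30625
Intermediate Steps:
f(X) = X**2
(-7*f(z(5)))*t(6, 5) = -7*(5**2)**2*7 = -7*25**2*7 = -7*625*7 = -4375*7 = -30625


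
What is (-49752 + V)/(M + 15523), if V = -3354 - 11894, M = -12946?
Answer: -65000/2577 ≈ -25.223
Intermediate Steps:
V = -15248
(-49752 + V)/(M + 15523) = (-49752 - 15248)/(-12946 + 15523) = -65000/2577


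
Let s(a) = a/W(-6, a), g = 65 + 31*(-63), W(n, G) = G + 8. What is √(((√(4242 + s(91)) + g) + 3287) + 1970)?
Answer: √(3668841 + 33*√4620539)/33 ≈ 58.602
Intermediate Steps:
W(n, G) = 8 + G
g = -1888 (g = 65 - 1953 = -1888)
s(a) = a/(8 + a)
√(((√(4242 + s(91)) + g) + 3287) + 1970) = √(((√(4242 + 91/(8 + 91)) - 1888) + 3287) + 1970) = √(((√(4242 + 91/99) - 1888) + 3287) + 1970) = √(((√(420049/99) - 1888) + 3287) + 1970) = √(((√4620539/33 - 1888) + 3287) + 1970) = √(((-1888 + √4620539/33) + 3287) + 1970) = √((1399 + √4620539/33) + 1970) = √(3369 + √4620539/33)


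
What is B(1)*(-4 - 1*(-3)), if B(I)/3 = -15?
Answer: 45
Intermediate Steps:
B(I) = -45 (B(I) = 3*(-15) = -45)
B(1)*(-4 - 1*(-3)) = -45*(-4 - 1*(-3)) = -45*(-4 + 3) = -45*(-1) = 45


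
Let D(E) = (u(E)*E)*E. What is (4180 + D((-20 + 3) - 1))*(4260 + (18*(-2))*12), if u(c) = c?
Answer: -6323856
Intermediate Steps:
D(E) = E³ (D(E) = (E*E)*E = E²*E = E³)
(4180 + D((-20 + 3) - 1))*(4260 + (18*(-2))*12) = (4180 + ((-20 + 3) - 1)³)*(4260 + (18*(-2))*12) = (4180 + (-17 - 1)³)*(4260 - 36*12) = (4180 + (-18)³)*(4260 - 432) = (4180 - 5832)*3828 = -1652*3828 = -6323856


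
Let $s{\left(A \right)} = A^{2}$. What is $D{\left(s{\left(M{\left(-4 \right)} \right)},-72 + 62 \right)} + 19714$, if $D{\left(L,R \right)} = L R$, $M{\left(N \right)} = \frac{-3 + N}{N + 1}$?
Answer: $\frac{176936}{9} \approx 19660.0$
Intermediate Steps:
$M{\left(N \right)} = \frac{-3 + N}{1 + N}$
$D{\left(s{\left(M{\left(-4 \right)} \right)},-72 + 62 \right)} + 19714 = \left(\frac{-3 - 4}{1 - 4}\right)^{2} \left(-72 + 62\right) + 19714 = \left(\frac{1}{-3} \left(-7\right)\right)^{2} \left(-10\right) + 19714 = \left(\left(- \frac{1}{3}\right) \left(-7\right)\right)^{2} \left(-10\right) + 19714 = \left(\frac{7}{3}\right)^{2} \left(-10\right) + 19714 = \frac{49}{9} \left(-10\right) + 19714 = - \frac{490}{9} + 19714 = \frac{176936}{9}$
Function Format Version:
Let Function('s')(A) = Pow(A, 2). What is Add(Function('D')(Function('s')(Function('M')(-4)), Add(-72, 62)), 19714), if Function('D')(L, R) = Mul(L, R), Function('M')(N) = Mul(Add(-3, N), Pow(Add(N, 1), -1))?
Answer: Rational(176936, 9) ≈ 19660.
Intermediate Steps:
Function('M')(N) = Mul(Pow(Add(1, N), -1), Add(-3, N)) (Function('M')(N) = Mul(Add(-3, N), Pow(Add(1, N), -1)) = Mul(Pow(Add(1, N), -1), Add(-3, N)))
Add(Function('D')(Function('s')(Function('M')(-4)), Add(-72, 62)), 19714) = Add(Mul(Pow(Mul(Pow(Add(1, -4), -1), Add(-3, -4)), 2), Add(-72, 62)), 19714) = Add(Mul(Pow(Mul(Pow(-3, -1), -7), 2), -10), 19714) = Add(Mul(Pow(Mul(Rational(-1, 3), -7), 2), -10), 19714) = Add(Mul(Pow(Rational(7, 3), 2), -10), 19714) = Add(Mul(Rational(49, 9), -10), 19714) = Add(Rational(-490, 9), 19714) = Rational(176936, 9)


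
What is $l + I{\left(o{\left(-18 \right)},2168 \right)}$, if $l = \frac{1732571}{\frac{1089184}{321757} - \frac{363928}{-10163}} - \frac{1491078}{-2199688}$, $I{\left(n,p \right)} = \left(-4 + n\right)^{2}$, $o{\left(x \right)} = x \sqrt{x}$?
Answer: $\frac{1352865970557072924191}{35240585119618968} + 432 i \sqrt{2} \approx 38389.0 + 610.94 i$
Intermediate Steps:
$o{\left(x \right)} = x^{\frac{3}{2}}$
$l = \frac{1557825213612776842079}{35240585119618968}$ ($l = \frac{1732571}{1089184 \cdot \frac{1}{321757} - - \frac{363928}{10163}} - - \frac{745539}{1099844} = \frac{1732571}{\frac{1089184}{321757} + \frac{363928}{10163}} + \frac{745539}{1099844} = \frac{1732571}{\frac{128165758488}{3270016391}} + \frac{745539}{1099844} = 1732571 \cdot \frac{3270016391}{128165758488} + \frac{745539}{1099844} = \frac{5665535568571261}{128165758488} + \frac{745539}{1099844} = \frac{1557825213612776842079}{35240585119618968} \approx 44205.0$)
$l + I{\left(o{\left(-18 \right)},2168 \right)} = \frac{1557825213612776842079}{35240585119618968} + \left(-4 + \left(-18\right)^{\frac{3}{2}}\right)^{2} = \frac{1557825213612776842079}{35240585119618968} + \left(-4 - 54 i \sqrt{2}\right)^{2}$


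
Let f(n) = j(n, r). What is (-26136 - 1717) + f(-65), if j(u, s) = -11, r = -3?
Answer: -27864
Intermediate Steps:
f(n) = -11
(-26136 - 1717) + f(-65) = (-26136 - 1717) - 11 = -27853 - 11 = -27864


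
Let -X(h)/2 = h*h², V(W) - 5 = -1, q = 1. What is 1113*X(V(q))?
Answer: -142464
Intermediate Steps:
V(W) = 4 (V(W) = 5 - 1 = 4)
X(h) = -2*h³ (X(h) = -2*h*h² = -2*h³)
1113*X(V(q)) = 1113*(-2*4³) = 1113*(-2*64) = 1113*(-128) = -142464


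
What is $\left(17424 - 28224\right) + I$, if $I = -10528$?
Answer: $-21328$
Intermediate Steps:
$\left(17424 - 28224\right) + I = \left(17424 - 28224\right) - 10528 = -10800 - 10528 = -21328$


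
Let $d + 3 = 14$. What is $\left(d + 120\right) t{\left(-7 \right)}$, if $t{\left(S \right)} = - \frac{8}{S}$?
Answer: $\frac{1048}{7} \approx 149.71$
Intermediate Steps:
$d = 11$ ($d = -3 + 14 = 11$)
$\left(d + 120\right) t{\left(-7 \right)} = \left(11 + 120\right) \left(- \frac{8}{-7}\right) = 131 \left(\left(-8\right) \left(- \frac{1}{7}\right)\right) = 131 \cdot \frac{8}{7} = \frac{1048}{7}$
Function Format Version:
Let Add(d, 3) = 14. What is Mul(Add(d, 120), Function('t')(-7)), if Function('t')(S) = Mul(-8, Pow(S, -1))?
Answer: Rational(1048, 7) ≈ 149.71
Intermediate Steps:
d = 11 (d = Add(-3, 14) = 11)
Mul(Add(d, 120), Function('t')(-7)) = Mul(Add(11, 120), Mul(-8, Pow(-7, -1))) = Mul(131, Mul(-8, Rational(-1, 7))) = Mul(131, Rational(8, 7)) = Rational(1048, 7)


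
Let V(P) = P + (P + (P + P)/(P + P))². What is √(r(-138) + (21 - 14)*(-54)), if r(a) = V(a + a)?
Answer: √74971 ≈ 273.81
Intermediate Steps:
V(P) = P + (1 + P)² (V(P) = P + (P + (2*P)/((2*P)))² = P + (P + (2*P)*(1/(2*P)))² = P + (P + 1)² = P + (1 + P)²)
r(a) = (1 + 2*a)² + 2*a (r(a) = (a + a) + (1 + (a + a))² = 2*a + (1 + 2*a)² = (1 + 2*a)² + 2*a)
√(r(-138) + (21 - 14)*(-54)) = √(((1 + 2*(-138))² + 2*(-138)) + (21 - 14)*(-54)) = √(((1 - 276)² - 276) + 7*(-54)) = √(((-275)² - 276) - 378) = √((75625 - 276) - 378) = √(75349 - 378) = √74971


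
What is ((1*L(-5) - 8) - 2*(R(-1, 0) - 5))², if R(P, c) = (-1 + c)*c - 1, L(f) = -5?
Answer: 1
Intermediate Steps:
R(P, c) = -1 + c*(-1 + c) (R(P, c) = c*(-1 + c) - 1 = -1 + c*(-1 + c))
((1*L(-5) - 8) - 2*(R(-1, 0) - 5))² = ((1*(-5) - 8) - 2*((-1 + 0² - 1*0) - 5))² = ((-5 - 8) - 2*((-1 + 0 + 0) - 5))² = (-13 - 2*(-1 - 5))² = (-13 - 2*(-6))² = (-13 + 12)² = (-1)² = 1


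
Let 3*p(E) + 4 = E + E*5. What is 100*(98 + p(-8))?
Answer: 24200/3 ≈ 8066.7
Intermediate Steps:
p(E) = -4/3 + 2*E (p(E) = -4/3 + (E + E*5)/3 = -4/3 + (E + 5*E)/3 = -4/3 + (6*E)/3 = -4/3 + 2*E)
100*(98 + p(-8)) = 100*(98 + (-4/3 + 2*(-8))) = 100*(98 + (-4/3 - 16)) = 100*(98 - 52/3) = 100*(242/3) = 24200/3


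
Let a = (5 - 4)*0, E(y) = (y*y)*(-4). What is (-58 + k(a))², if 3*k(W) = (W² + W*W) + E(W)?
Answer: 3364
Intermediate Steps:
E(y) = -4*y² (E(y) = y²*(-4) = -4*y²)
a = 0 (a = 1*0 = 0)
k(W) = -2*W²/3 (k(W) = ((W² + W*W) - 4*W²)/3 = ((W² + W²) - 4*W²)/3 = (2*W² - 4*W²)/3 = (-2*W²)/3 = -2*W²/3)
(-58 + k(a))² = (-58 - ⅔*0²)² = (-58 - ⅔*0)² = (-58 + 0)² = (-58)² = 3364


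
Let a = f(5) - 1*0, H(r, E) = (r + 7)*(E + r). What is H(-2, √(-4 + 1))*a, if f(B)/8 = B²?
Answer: -2000 + 1000*I*√3 ≈ -2000.0 + 1732.1*I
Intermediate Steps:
H(r, E) = (7 + r)*(E + r)
f(B) = 8*B²
a = 200 (a = 8*5² - 1*0 = 8*25 + 0 = 200 + 0 = 200)
H(-2, √(-4 + 1))*a = ((-2)² + 7*√(-4 + 1) + 7*(-2) + √(-4 + 1)*(-2))*200 = (4 + 7*√(-3) - 14 + √(-3)*(-2))*200 = (4 + 7*(I*√3) - 14 + (I*√3)*(-2))*200 = (4 + 7*I*√3 - 14 - 2*I*√3)*200 = (-10 + 5*I*√3)*200 = -2000 + 1000*I*√3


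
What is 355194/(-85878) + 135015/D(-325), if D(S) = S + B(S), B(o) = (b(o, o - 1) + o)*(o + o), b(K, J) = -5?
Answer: -55110134/15720445 ≈ -3.5056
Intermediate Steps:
B(o) = 2*o*(-5 + o) (B(o) = (-5 + o)*(o + o) = (-5 + o)*(2*o) = 2*o*(-5 + o))
D(S) = S + 2*S*(-5 + S)
355194/(-85878) + 135015/D(-325) = 355194/(-85878) + 135015/((-325*(-9 + 2*(-325)))) = 355194*(-1/85878) + 135015/((-325*(-9 - 650))) = -19733/4771 + 135015/((-325*(-659))) = -19733/4771 + 135015/214175 = -19733/4771 + 135015*(1/214175) = -19733/4771 + 27003/42835 = -55110134/15720445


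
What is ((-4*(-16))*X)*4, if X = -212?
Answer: -54272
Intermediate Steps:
((-4*(-16))*X)*4 = (-4*(-16)*(-212))*4 = (64*(-212))*4 = -13568*4 = -54272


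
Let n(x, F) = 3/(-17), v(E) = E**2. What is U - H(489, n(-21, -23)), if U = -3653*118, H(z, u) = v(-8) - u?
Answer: -7329009/17 ≈ -4.3112e+5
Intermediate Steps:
n(x, F) = -3/17 (n(x, F) = 3*(-1/17) = -3/17)
H(z, u) = 64 - u (H(z, u) = (-8)**2 - u = 64 - u)
U = -431054
U - H(489, n(-21, -23)) = -431054 - (64 - 1*(-3/17)) = -431054 - (64 + 3/17) = -431054 - 1*1091/17 = -431054 - 1091/17 = -7329009/17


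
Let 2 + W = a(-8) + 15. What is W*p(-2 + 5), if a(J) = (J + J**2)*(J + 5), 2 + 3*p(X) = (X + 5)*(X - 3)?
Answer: 310/3 ≈ 103.33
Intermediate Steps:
p(X) = -2/3 + (-3 + X)*(5 + X)/3 (p(X) = -2/3 + ((X + 5)*(X - 3))/3 = -2/3 + ((5 + X)*(-3 + X))/3 = -2/3 + ((-3 + X)*(5 + X))/3 = -2/3 + (-3 + X)*(5 + X)/3)
a(J) = (5 + J)*(J + J**2) (a(J) = (J + J**2)*(5 + J) = (5 + J)*(J + J**2))
W = -155 (W = -2 + (-8*(5 + (-8)**2 + 6*(-8)) + 15) = -2 + (-8*(5 + 64 - 48) + 15) = -2 + (-8*21 + 15) = -2 + (-168 + 15) = -2 - 153 = -155)
W*p(-2 + 5) = -155*(-17/3 + (-2 + 5)**2/3 + 2*(-2 + 5)/3) = -155*(-17/3 + (1/3)*3**2 + (2/3)*3) = -155*(-17/3 + (1/3)*9 + 2) = -155*(-17/3 + 3 + 2) = -155*(-2/3) = 310/3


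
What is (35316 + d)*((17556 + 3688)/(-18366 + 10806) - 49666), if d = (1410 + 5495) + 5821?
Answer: -250549842119/105 ≈ -2.3862e+9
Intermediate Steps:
d = 12726 (d = 6905 + 5821 = 12726)
(35316 + d)*((17556 + 3688)/(-18366 + 10806) - 49666) = (35316 + 12726)*((17556 + 3688)/(-18366 + 10806) - 49666) = 48042*(21244/(-7560) - 49666) = 48042*(21244*(-1/7560) - 49666) = 48042*(-5311/1890 - 49666) = 48042*(-93874051/1890) = -250549842119/105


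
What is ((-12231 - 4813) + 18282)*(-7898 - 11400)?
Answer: -23890924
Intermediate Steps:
((-12231 - 4813) + 18282)*(-7898 - 11400) = (-17044 + 18282)*(-19298) = 1238*(-19298) = -23890924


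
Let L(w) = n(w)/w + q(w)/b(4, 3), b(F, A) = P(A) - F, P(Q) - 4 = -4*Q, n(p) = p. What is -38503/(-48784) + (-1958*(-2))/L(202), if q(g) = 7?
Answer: 2292650243/243920 ≈ 9399.2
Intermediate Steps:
P(Q) = 4 - 4*Q
b(F, A) = 4 - F - 4*A (b(F, A) = (4 - 4*A) - F = 4 - F - 4*A)
L(w) = 5/12 (L(w) = w/w + 7/(4 - 1*4 - 4*3) = 1 + 7/(4 - 4 - 12) = 1 + 7/(-12) = 1 + 7*(-1/12) = 1 - 7/12 = 5/12)
-38503/(-48784) + (-1958*(-2))/L(202) = -38503/(-48784) + (-1958*(-2))/(5/12) = -38503*(-1/48784) + 3916*(12/5) = 38503/48784 + 46992/5 = 2292650243/243920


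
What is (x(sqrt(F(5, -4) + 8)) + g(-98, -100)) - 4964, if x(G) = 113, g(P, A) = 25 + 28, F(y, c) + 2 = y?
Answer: -4798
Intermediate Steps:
F(y, c) = -2 + y
g(P, A) = 53
(x(sqrt(F(5, -4) + 8)) + g(-98, -100)) - 4964 = (113 + 53) - 4964 = 166 - 4964 = -4798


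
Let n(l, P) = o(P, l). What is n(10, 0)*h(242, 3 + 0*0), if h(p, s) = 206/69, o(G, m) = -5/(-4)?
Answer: 515/138 ≈ 3.7319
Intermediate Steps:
o(G, m) = 5/4 (o(G, m) = -5*(-1)/4 = -1*(-5/4) = 5/4)
h(p, s) = 206/69 (h(p, s) = 206*(1/69) = 206/69)
n(l, P) = 5/4
n(10, 0)*h(242, 3 + 0*0) = (5/4)*(206/69) = 515/138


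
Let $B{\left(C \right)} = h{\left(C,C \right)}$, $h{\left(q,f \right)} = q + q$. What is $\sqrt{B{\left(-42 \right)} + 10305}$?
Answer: $\sqrt{10221} \approx 101.1$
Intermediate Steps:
$h{\left(q,f \right)} = 2 q$
$B{\left(C \right)} = 2 C$
$\sqrt{B{\left(-42 \right)} + 10305} = \sqrt{2 \left(-42\right) + 10305} = \sqrt{-84 + 10305} = \sqrt{10221}$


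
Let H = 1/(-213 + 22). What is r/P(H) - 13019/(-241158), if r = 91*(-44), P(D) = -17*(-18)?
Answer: -160268803/12299058 ≈ -13.031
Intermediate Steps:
H = -1/191 (H = 1/(-191) = -1/191 ≈ -0.0052356)
P(D) = 306
r = -4004
r/P(H) - 13019/(-241158) = -4004/306 - 13019/(-241158) = -4004*1/306 - 13019*(-1/241158) = -2002/153 + 13019/241158 = -160268803/12299058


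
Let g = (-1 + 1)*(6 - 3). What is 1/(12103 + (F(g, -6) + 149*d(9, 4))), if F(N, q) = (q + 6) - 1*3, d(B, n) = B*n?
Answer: 1/17464 ≈ 5.7261e-5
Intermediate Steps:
g = 0 (g = 0*3 = 0)
F(N, q) = 3 + q (F(N, q) = (6 + q) - 3 = 3 + q)
1/(12103 + (F(g, -6) + 149*d(9, 4))) = 1/(12103 + ((3 - 6) + 149*(9*4))) = 1/(12103 + (-3 + 149*36)) = 1/(12103 + (-3 + 5364)) = 1/(12103 + 5361) = 1/17464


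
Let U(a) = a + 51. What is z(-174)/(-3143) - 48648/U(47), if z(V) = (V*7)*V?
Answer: -12405000/22001 ≈ -563.84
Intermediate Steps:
U(a) = 51 + a
z(V) = 7*V**2 (z(V) = (7*V)*V = 7*V**2)
z(-174)/(-3143) - 48648/U(47) = (7*(-174)**2)/(-3143) - 48648/(51 + 47) = (7*30276)*(-1/3143) - 48648/98 = 211932*(-1/3143) - 48648*1/98 = -30276/449 - 24324/49 = -12405000/22001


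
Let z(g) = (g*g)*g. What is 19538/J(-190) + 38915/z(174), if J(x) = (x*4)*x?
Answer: 3392061841/23771958300 ≈ 0.14269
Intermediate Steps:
z(g) = g³ (z(g) = g²*g = g³)
J(x) = 4*x² (J(x) = (4*x)*x = 4*x²)
19538/J(-190) + 38915/z(174) = 19538/((4*(-190)²)) + 38915/(174³) = 19538/((4*36100)) + 38915/5268024 = 19538/144400 + 38915*(1/5268024) = 19538*(1/144400) + 38915/5268024 = 9769/72200 + 38915/5268024 = 3392061841/23771958300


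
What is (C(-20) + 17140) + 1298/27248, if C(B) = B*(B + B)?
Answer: 244415209/13624 ≈ 17940.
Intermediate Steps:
C(B) = 2*B² (C(B) = B*(2*B) = 2*B²)
(C(-20) + 17140) + 1298/27248 = (2*(-20)² + 17140) + 1298/27248 = (2*400 + 17140) + 1298*(1/27248) = (800 + 17140) + 649/13624 = 17940 + 649/13624 = 244415209/13624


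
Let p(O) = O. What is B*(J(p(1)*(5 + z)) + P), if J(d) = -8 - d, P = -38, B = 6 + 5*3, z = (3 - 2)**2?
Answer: -1092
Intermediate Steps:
z = 1 (z = 1**2 = 1)
B = 21 (B = 6 + 15 = 21)
B*(J(p(1)*(5 + z)) + P) = 21*((-8 - (5 + 1)) - 38) = 21*((-8 - 6) - 38) = 21*(-14 - 38) = 21*(-52) = -1092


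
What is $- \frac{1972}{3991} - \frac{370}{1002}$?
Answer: $- \frac{1726307}{1999491} \approx -0.86337$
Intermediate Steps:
$- \frac{1972}{3991} - \frac{370}{1002} = \left(-1972\right) \frac{1}{3991} - \frac{185}{501} = - \frac{1972}{3991} - \frac{185}{501} = - \frac{1726307}{1999491}$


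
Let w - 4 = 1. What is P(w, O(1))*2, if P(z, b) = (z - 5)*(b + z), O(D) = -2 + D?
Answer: 0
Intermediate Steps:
w = 5 (w = 4 + 1 = 5)
P(z, b) = (-5 + z)*(b + z)
P(w, O(1))*2 = (5² - 5*(-2 + 1) - 5*5 + (-2 + 1)*5)*2 = (25 - 5*(-1) - 25 - 1*5)*2 = (25 + 5 - 25 - 5)*2 = 0*2 = 0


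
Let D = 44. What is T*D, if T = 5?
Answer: 220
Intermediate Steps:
T*D = 5*44 = 220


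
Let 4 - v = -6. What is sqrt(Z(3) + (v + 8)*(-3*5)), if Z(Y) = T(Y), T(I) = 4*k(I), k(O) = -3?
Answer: I*sqrt(282) ≈ 16.793*I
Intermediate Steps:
v = 10 (v = 4 - 1*(-6) = 4 + 6 = 10)
T(I) = -12 (T(I) = 4*(-3) = -12)
Z(Y) = -12
sqrt(Z(3) + (v + 8)*(-3*5)) = sqrt(-12 + (10 + 8)*(-3*5)) = sqrt(-12 + 18*(-15)) = sqrt(-12 - 270) = sqrt(-282) = I*sqrt(282)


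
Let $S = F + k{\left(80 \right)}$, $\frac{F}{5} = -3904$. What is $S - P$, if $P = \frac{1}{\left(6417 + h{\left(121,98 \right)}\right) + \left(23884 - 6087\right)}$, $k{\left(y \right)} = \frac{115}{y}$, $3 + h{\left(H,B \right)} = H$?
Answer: $- \frac{1899702655}{97328} \approx -19519.0$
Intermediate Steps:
$F = -19520$ ($F = 5 \left(-3904\right) = -19520$)
$h{\left(H,B \right)} = -3 + H$
$S = - \frac{312297}{16}$ ($S = -19520 + \frac{115}{80} = -19520 + 115 \cdot \frac{1}{80} = -19520 + \frac{23}{16} = - \frac{312297}{16} \approx -19519.0$)
$P = \frac{1}{24332}$ ($P = \frac{1}{\left(6417 + \left(-3 + 121\right)\right) + \left(23884 - 6087\right)} = \frac{1}{\left(6417 + 118\right) + 17797} = \frac{1}{6535 + 17797} = \frac{1}{24332} \approx 4.1098 \cdot 10^{-5}$)
$S - P = - \frac{312297}{16} - \frac{1}{24332} = - \frac{1899702655}{97328}$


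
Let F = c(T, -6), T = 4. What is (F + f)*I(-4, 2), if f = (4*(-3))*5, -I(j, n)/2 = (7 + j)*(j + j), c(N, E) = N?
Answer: -2688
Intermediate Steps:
I(j, n) = -4*j*(7 + j) (I(j, n) = -2*(7 + j)*(j + j) = -2*(7 + j)*2*j = -4*j*(7 + j))
F = 4
f = -60 (f = -12*5 = -60)
(F + f)*I(-4, 2) = (4 - 60)*(-4*(-4)*(7 - 4)) = -(-224)*(-4)*3 = -56*48 = -2688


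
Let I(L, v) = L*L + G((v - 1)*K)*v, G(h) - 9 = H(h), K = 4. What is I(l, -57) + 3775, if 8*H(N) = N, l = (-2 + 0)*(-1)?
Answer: 4919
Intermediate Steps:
l = 2 (l = -2*(-1) = 2)
H(N) = N/8
G(h) = 9 + h/8
I(L, v) = L**2 + v*(17/2 + v/2) (I(L, v) = L*L + (9 + ((v - 1)*4)/8)*v = L**2 + (9 + ((-1 + v)*4)/8)*v = L**2 + (9 + (-4 + 4*v)/8)*v = L**2 + (9 + (-1/2 + v/2))*v = L**2 + (17/2 + v/2)*v = L**2 + v*(17/2 + v/2))
I(l, -57) + 3775 = (2**2 + (1/2)*(-57)*(17 - 57)) + 3775 = (4 + (1/2)*(-57)*(-40)) + 3775 = (4 + 1140) + 3775 = 1144 + 3775 = 4919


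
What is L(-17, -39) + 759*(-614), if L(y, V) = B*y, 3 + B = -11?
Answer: -465788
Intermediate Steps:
B = -14 (B = -3 - 11 = -14)
L(y, V) = -14*y
L(-17, -39) + 759*(-614) = -14*(-17) + 759*(-614) = 238 - 466026 = -465788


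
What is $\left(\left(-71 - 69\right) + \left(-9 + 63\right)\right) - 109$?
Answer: $-195$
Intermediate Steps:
$\left(\left(-71 - 69\right) + \left(-9 + 63\right)\right) - 109 = \left(-140 + 54\right) - 109 = -86 - 109 = -195$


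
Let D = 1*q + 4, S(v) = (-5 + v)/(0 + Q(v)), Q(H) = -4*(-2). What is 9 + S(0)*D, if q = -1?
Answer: 57/8 ≈ 7.1250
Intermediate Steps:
Q(H) = 8
S(v) = -5/8 + v/8 (S(v) = (-5 + v)/(0 + 8) = (-5 + v)/8 = (-5 + v)*(⅛) = -5/8 + v/8)
D = 3 (D = 1*(-1) + 4 = -1 + 4 = 3)
9 + S(0)*D = 9 + (-5/8 + (⅛)*0)*3 = 9 + (-5/8 + 0)*3 = 9 - 5/8*3 = 9 - 15/8 = 57/8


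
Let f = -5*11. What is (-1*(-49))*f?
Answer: -2695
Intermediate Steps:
f = -55
(-1*(-49))*f = -1*(-49)*(-55) = 49*(-55) = -2695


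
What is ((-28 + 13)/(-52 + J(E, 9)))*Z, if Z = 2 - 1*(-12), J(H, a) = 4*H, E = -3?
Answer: 105/32 ≈ 3.2813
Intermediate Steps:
Z = 14 (Z = 2 + 12 = 14)
((-28 + 13)/(-52 + J(E, 9)))*Z = ((-28 + 13)/(-52 + 4*(-3)))*14 = -15/(-52 - 12)*14 = -15/(-64)*14 = -15*(-1/64)*14 = (15/64)*14 = 105/32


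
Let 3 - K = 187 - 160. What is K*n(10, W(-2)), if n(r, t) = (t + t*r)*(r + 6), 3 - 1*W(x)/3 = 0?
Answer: -38016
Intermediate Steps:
W(x) = 9 (W(x) = 9 - 3*0 = 9 + 0 = 9)
n(r, t) = (6 + r)*(t + r*t) (n(r, t) = (t + r*t)*(6 + r) = (6 + r)*(t + r*t))
K = -24 (K = 3 - (187 - 160) = 3 - 1*27 = 3 - 27 = -24)
K*n(10, W(-2)) = -216*(6 + 10² + 7*10) = -216*(6 + 100 + 70) = -216*176 = -24*1584 = -38016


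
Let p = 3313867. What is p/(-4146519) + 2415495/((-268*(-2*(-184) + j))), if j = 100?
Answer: -89158413389/4445068368 ≈ -20.058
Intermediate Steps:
p/(-4146519) + 2415495/((-268*(-2*(-184) + j))) = 3313867/(-4146519) + 2415495/((-268*(-2*(-184) + 100))) = 3313867*(-1/4146519) + 2415495/((-268*(368 + 100))) = -3313867/4146519 + 2415495/((-268*468)) = -3313867/4146519 + 2415495/(-125424) = -3313867/4146519 + 2415495*(-1/125424) = -3313867/4146519 - 805165/41808 = -89158413389/4445068368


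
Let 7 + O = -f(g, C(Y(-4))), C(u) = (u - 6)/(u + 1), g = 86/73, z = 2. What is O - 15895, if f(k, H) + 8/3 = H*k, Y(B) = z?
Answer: -3481610/219 ≈ -15898.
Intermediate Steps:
Y(B) = 2
g = 86/73 (g = 86*(1/73) = 86/73 ≈ 1.1781)
C(u) = (-6 + u)/(1 + u)
f(k, H) = -8/3 + H*k
O = -605/219 (O = -7 - (-8/3 + ((-6 + 2)/(1 + 2))*(86/73)) = -7 - (-8/3 + (-4/3)*(86/73)) = -7 - (-8/3 + ((⅓)*(-4))*(86/73)) = -7 - (-8/3 - 4/3*86/73) = -7 - (-8/3 - 344/219) = -7 - 1*(-928/219) = -7 + 928/219 = -605/219 ≈ -2.7626)
O - 15895 = -605/219 - 15895 = -3481610/219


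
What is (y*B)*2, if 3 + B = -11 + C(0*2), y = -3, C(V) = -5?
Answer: 114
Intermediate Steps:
B = -19 (B = -3 + (-11 - 5) = -3 - 16 = -19)
(y*B)*2 = -3*(-19)*2 = 57*2 = 114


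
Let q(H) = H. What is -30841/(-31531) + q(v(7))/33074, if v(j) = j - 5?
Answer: 510049148/521428147 ≈ 0.97818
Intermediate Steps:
v(j) = -5 + j
-30841/(-31531) + q(v(7))/33074 = -30841/(-31531) + (-5 + 7)/33074 = -30841*(-1/31531) + 2*(1/33074) = 30841/31531 + 1/16537 = 510049148/521428147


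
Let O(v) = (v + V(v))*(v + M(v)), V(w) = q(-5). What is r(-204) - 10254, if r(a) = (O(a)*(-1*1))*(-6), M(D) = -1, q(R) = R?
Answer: 246816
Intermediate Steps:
V(w) = -5
O(v) = (-1 + v)*(-5 + v) (O(v) = (v - 5)*(v - 1) = (-5 + v)*(-1 + v) = (-1 + v)*(-5 + v))
r(a) = 30 - 36*a + 6*a² (r(a) = ((5 + a² - 6*a)*(-1*1))*(-6) = ((5 + a² - 6*a)*(-1))*(-6) = (-5 - a² + 6*a)*(-6) = 30 - 36*a + 6*a²)
r(-204) - 10254 = (30 - 36*(-204) + 6*(-204)²) - 10254 = (30 + 7344 + 6*41616) - 10254 = (30 + 7344 + 249696) - 10254 = 257070 - 10254 = 246816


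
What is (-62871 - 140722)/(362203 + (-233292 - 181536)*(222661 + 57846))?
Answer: 203593/116361795593 ≈ 1.7497e-6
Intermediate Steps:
(-62871 - 140722)/(362203 + (-233292 - 181536)*(222661 + 57846)) = -203593/(362203 - 414828*280507) = -203593/(362203 - 116362157796) = -203593/(-116361795593) = -203593*(-1/116361795593) = 203593/116361795593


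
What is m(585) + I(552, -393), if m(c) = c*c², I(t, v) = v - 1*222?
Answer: 200201010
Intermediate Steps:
I(t, v) = -222 + v (I(t, v) = v - 222 = -222 + v)
m(c) = c³
m(585) + I(552, -393) = 585³ + (-222 - 393) = 200201625 - 615 = 200201010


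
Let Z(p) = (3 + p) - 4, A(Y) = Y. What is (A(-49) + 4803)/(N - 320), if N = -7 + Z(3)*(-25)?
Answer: -4754/377 ≈ -12.610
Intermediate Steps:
Z(p) = -1 + p
N = -57 (N = -7 + (-1 + 3)*(-25) = -7 + 2*(-25) = -7 - 50 = -57)
(A(-49) + 4803)/(N - 320) = (-49 + 4803)/(-57 - 320) = 4754/(-377) = 4754*(-1/377) = -4754/377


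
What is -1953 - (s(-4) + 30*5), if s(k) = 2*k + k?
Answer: -2091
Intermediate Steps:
s(k) = 3*k
-1953 - (s(-4) + 30*5) = -1953 - (3*(-4) + 30*5) = -1953 - (-12 + 150) = -1953 - 1*138 = -1953 - 138 = -2091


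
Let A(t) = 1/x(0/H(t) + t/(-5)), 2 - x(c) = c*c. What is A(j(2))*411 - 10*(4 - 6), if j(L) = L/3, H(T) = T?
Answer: 101395/446 ≈ 227.34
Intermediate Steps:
j(L) = L/3 (j(L) = L*(⅓) = L/3)
x(c) = 2 - c² (x(c) = 2 - c*c = 2 - c²)
A(t) = 1/(2 - t²/25) (A(t) = 1/(2 - (0/t + t/(-5))²) = 1/(2 - (0 + t*(-⅕))²) = 1/(2 - (0 - t/5)²) = 1/(2 - (-t/5)²) = 1/(2 - t²/25))
A(j(2))*411 - 10*(4 - 6) = -25/(-50 + ((⅓)*2)²)*411 - 10*(4 - 6) = -25/(-50 + (⅔)²)*411 - 10*(-2) = -25/(-50 + 4/9)*411 + 20 = -25/(-446/9)*411 + 20 = -25*(-9/446)*411 + 20 = (225/446)*411 + 20 = 92475/446 + 20 = 101395/446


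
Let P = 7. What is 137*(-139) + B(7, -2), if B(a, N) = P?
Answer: -19036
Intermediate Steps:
B(a, N) = 7
137*(-139) + B(7, -2) = 137*(-139) + 7 = -19043 + 7 = -19036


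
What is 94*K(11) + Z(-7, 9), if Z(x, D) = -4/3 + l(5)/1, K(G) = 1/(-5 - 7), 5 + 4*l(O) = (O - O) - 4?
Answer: -137/12 ≈ -11.417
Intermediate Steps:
l(O) = -9/4 (l(O) = -5/4 + ((O - O) - 4)/4 = -5/4 + (0 - 4)/4 = -5/4 + (1/4)*(-4) = -5/4 - 1 = -9/4)
K(G) = -1/12 (K(G) = 1/(-12) = -1/12)
Z(x, D) = -43/12 (Z(x, D) = -4/3 - 9/4/1 = -4*1/3 - 9/4*1 = -4/3 - 9/4 = -43/12)
94*K(11) + Z(-7, 9) = 94*(-1/12) - 43/12 = -47/6 - 43/12 = -137/12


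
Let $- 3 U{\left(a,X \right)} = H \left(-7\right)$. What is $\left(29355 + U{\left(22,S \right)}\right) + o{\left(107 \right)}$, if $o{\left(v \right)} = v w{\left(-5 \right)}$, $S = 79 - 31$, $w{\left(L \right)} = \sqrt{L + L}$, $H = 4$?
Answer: $\frac{88093}{3} + 107 i \sqrt{10} \approx 29364.0 + 338.36 i$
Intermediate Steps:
$w{\left(L \right)} = \sqrt{2} \sqrt{L}$ ($w{\left(L \right)} = \sqrt{2 L} = \sqrt{2} \sqrt{L}$)
$S = 48$
$U{\left(a,X \right)} = \frac{28}{3}$ ($U{\left(a,X \right)} = - \frac{4 \left(-7\right)}{3} = \left(- \frac{1}{3}\right) \left(-28\right) = \frac{28}{3}$)
$o{\left(v \right)} = i v \sqrt{10}$ ($o{\left(v \right)} = v \sqrt{2} \sqrt{-5} = v \sqrt{2} i \sqrt{5} = v i \sqrt{10} = i v \sqrt{10}$)
$\left(29355 + U{\left(22,S \right)}\right) + o{\left(107 \right)} = \left(29355 + \frac{28}{3}\right) + i 107 \sqrt{10} = \frac{88093}{3} + 107 i \sqrt{10}$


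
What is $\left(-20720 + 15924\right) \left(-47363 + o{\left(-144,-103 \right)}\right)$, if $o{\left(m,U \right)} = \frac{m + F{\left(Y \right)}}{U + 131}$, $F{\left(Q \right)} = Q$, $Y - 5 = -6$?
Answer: $\frac{1590244491}{7} \approx 2.2718 \cdot 10^{8}$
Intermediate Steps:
$Y = -1$ ($Y = 5 - 6 = -1$)
$o{\left(m,U \right)} = \frac{-1 + m}{131 + U}$ ($o{\left(m,U \right)} = \frac{m - 1}{U + 131} = \frac{-1 + m}{131 + U}$)
$\left(-20720 + 15924\right) \left(-47363 + o{\left(-144,-103 \right)}\right) = \left(-20720 + 15924\right) \left(-47363 + \frac{-1 - 144}{131 - 103}\right) = - 4796 \left(-47363 + \frac{1}{28} \left(-145\right)\right) = - 4796 \left(-47363 - \frac{145}{28}\right) = \left(-4796\right) \left(- \frac{1326309}{28}\right) = \frac{1590244491}{7}$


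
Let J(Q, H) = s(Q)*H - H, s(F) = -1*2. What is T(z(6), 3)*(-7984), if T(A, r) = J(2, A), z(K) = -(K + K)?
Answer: -287424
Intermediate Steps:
s(F) = -2
z(K) = -2*K
J(Q, H) = -3*H (J(Q, H) = -2*H - H = -3*H)
T(A, r) = -3*A
T(z(6), 3)*(-7984) = -(-6)*6*(-7984) = -3*(-12)*(-7984) = 36*(-7984) = -287424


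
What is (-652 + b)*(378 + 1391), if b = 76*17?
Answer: 1132160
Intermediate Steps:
b = 1292
(-652 + b)*(378 + 1391) = (-652 + 1292)*(378 + 1391) = 640*1769 = 1132160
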